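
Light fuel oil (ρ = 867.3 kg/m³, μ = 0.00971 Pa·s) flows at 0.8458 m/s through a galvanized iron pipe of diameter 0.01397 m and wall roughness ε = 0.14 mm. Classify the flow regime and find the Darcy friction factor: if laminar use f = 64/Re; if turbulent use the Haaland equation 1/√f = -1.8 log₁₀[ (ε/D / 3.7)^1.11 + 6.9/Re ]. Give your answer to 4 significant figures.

Re = ρVD/μ = 867.3·0.8458·0.01397/0.00971 = 1055.
Re < 2300 → laminar, so f = 64/Re = 0.06064 (roughness is irrelevant in laminar flow).

f ≈ 0.06064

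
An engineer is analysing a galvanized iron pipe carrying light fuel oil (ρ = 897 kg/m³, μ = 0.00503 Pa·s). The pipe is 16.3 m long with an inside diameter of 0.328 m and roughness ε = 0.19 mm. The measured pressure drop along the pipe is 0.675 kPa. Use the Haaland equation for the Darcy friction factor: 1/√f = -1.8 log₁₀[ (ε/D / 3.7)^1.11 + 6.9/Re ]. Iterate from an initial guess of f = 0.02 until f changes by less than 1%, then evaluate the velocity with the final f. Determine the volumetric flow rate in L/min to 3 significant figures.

Q ≈ 6030 L/min

Rearranging Darcy-Weisbach: V = √(2·ΔP·D/(f·L·ρ)). With ε/D = 0.00019/0.328 = 0.000579, iterate starting from f = 0.02:
  f = 0.02 → V = √(2·675·0.328/(0.02·16.3·897)) = 1.231 m/s; Re = ρVD/μ = 7.198e+04; f → 0.02128
  f = 0.02128 → V = 1.193 m/s; Re = 6.977e+04; f → 0.02138
Converged (Δf/f < 1%). With the final f = 0.02138: V = √(2·675·0.328/(0.02138·16.3·897)) = 1.19 m/s.
Q = V·A = 1.19·(π/4·0.328²) = 0.1006 m³/s = 6030 L/min.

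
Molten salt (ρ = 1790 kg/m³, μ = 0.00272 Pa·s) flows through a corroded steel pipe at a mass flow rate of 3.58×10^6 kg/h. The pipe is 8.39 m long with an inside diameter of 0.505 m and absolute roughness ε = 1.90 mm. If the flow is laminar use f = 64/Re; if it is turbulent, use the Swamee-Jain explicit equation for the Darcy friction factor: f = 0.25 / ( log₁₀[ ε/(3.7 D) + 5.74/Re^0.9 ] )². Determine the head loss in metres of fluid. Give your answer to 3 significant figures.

ṁ = 3.58×10^6 kg/h = 3.58×10^6/3600 = 994.4 kg/s.
A = πD²/4 = π(0.505)²/4 = 0.2003 m²; mean velocity V = ṁ/(ρA) = 994.4/(1790 · 0.2003) = 2.774 m/s.
Reynolds number Re = ρVD/μ = 1790 · 2.774 · 0.505 / 0.00272 = 9.218e+05.
Re > 4000 → turbulent. Relative roughness ε/D = 0.0019/0.505 = 0.00376. Swamee-Jain: f = 0.25/(log₁₀[0.00376/3.7 + 5.74/9.218e+05^0.9])² = 0.25/(log₁₀[0.00102 + 2.46e-05])² = 0.25/(-2.982)² = 0.02811.
Darcy-Weisbach: ΔP = f(L/D)(ρV²/2) = 0.02811·(8.39/0.505)·(1790·2.774²/2) = 0.02811·16.61·6885 = 3215 Pa.
Head loss h_f = ΔP/(ρg) = 3215/(1790·9.81) = 0.183 m.

h_f ≈ 0.183 m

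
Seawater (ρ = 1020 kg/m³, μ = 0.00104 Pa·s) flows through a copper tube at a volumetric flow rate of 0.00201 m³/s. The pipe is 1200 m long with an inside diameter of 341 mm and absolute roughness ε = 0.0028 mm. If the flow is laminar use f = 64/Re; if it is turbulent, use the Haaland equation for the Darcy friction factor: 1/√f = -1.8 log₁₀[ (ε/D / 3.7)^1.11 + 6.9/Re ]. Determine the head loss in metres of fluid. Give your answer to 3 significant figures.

Cross-sectional area A = πD²/4 = π(0.341)²/4 = 0.09133 m²; mean velocity V = Q/A = 0.00201/0.09133 = 0.02201 m/s.
Reynolds number Re = ρVD/μ = 1020 · 0.02201 · 0.341 / 0.00104 = 7361.
Re > 4000 → turbulent. Relative roughness ε/D = 2.8e-06/0.341 = 8.21e-06. Haaland: 1/√f = -1.8 log₁₀[(8.21e-06/3.7)^1.11 + 6.9/7361] = -1.8 log₁₀[5.3e-07 + 0.000937] = 5.45, so f = 0.03367.
Darcy-Weisbach: ΔP = f(L/D)(ρV²/2) = 0.03367·(1200/0.341)·(1020·0.02201²/2) = 0.03367·3519·0.247 = 29.27 Pa.
Head loss h_f = ΔP/(ρg) = 29.27/(1020·9.81) = 0.00292 m.

h_f ≈ 0.00292 m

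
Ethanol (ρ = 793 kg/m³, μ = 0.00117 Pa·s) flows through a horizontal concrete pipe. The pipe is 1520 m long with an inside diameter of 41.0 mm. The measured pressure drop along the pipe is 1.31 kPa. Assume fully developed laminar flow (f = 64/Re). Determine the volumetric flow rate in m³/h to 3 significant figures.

For laminar flow, f = 64/Re with Re = ρVD/μ, so Darcy-Weisbach reduces to ΔP = 32μLV/D². Solving for V: V = ΔP·D²/(32μL) = 1310·(0.041)²/(32·0.00117·1520) = 0.0387 m/s.
Check: Re = ρVD/μ = 793·0.0387·0.041/0.00117 = 1075 < 2300, so the laminar assumption holds.
Q = V·A = 0.0387·(π/4·0.041²) = 5.109e-05 m³/s = 0.184 m³/h.

Q ≈ 0.184 m³/h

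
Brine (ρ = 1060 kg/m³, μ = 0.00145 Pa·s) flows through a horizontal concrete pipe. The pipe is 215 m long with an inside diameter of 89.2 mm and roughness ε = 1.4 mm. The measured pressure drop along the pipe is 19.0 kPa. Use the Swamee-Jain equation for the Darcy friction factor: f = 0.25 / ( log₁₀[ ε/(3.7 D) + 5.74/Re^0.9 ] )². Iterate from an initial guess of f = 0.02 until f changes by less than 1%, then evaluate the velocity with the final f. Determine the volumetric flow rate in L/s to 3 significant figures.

Rearranging Darcy-Weisbach: V = √(2·ΔP·D/(f·L·ρ)). With ε/D = 0.0014/0.0892 = 0.0157, iterate starting from f = 0.02:
  f = 0.02 → V = √(2·1.9e+04·0.0892/(0.02·215·1060)) = 0.8624 m/s; Re = ρVD/μ = 5.623e+04; f → 0.04557
  f = 0.04557 → V = 0.5713 m/s; Re = 3.725e+04; f → 0.04607
  f = 0.04607 → V = 0.5682 m/s; Re = 3.705e+04; f → 0.04608
Converged (Δf/f < 1%). With the final f = 0.04608: V = √(2·1.9e+04·0.0892/(0.04608·215·1060)) = 0.5681 m/s.
Q = V·A = 0.5681·(π/4·0.0892²) = 0.00355 m³/s = 3.55 L/s.

Q ≈ 3.55 L/s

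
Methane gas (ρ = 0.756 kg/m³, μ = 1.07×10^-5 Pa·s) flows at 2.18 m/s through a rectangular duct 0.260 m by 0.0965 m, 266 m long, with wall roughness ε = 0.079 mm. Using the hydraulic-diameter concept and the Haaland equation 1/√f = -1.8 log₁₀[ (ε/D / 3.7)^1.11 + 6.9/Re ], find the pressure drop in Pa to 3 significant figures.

ΔP ≈ 89.3 Pa

Hydraulic diameter D_h = 4A/P = 4·(0.26·0.0965)/(2·(0.26+0.0965)) = 0.1004/0.713 = 0.1408 m.
Re = ρVD_h/μ = 0.756·2.18·0.1408/1.07e-05 = 2.168e+04.
ε/D_h = 7.9e-05/0.1408 = 0.000561; Haaland gives 1/√f = -1.8 log₁₀[5.77e-05+0.000318] = 6.165, so f = 0.02631.
ΔP = f(L/D_h)(ρV²/2) = 0.02631·266/0.1408·1.796 = 89.33 Pa.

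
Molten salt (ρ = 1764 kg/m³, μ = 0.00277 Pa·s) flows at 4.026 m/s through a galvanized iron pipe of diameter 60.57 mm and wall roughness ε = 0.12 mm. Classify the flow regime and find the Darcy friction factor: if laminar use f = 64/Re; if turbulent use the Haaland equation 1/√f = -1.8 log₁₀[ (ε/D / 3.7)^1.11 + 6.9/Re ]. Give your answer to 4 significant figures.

f ≈ 0.02441

Re = ρVD/μ = 1764·4.026·0.06057/0.00277 = 1.553e+05.
Re > 4000 → turbulent. ε/D = 0.00012/0.06057 = 0.00198; Haaland: 1/√f = -1.8 log₁₀[0.000234 + 4.44e-05] = 6.4, so f = 0.02441.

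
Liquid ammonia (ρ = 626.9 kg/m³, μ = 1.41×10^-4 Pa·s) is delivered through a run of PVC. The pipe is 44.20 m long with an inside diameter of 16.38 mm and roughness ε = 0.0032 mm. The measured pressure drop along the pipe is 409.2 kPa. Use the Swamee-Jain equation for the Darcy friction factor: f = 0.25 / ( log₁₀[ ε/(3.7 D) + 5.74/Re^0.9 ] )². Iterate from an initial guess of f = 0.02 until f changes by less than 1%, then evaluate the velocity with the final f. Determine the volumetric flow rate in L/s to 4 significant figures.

Rearranging Darcy-Weisbach: V = √(2·ΔP·D/(f·L·ρ)). With ε/D = 3.2e-06/0.01638 = 0.000195, iterate starting from f = 0.02:
  f = 0.02 → V = √(2·4.092e+05·0.01638/(0.02·44.2·626.9)) = 4.918 m/s; Re = ρVD/μ = 3.582e+05; f → 0.01597
  f = 0.01597 → V = 5.505 m/s; Re = 4.009e+05; f → 0.01579
  f = 0.01579 → V = 5.536 m/s; Re = 4.032e+05; f → 0.01578
Converged (Δf/f < 1%). With the final f = 0.01578: V = √(2·4.092e+05·0.01638/(0.01578·44.2·626.9)) = 5.537 m/s.
Q = V·A = 5.537·(π/4·0.01638²) = 0.001167 m³/s = 1.167 L/s.

Q ≈ 1.167 L/s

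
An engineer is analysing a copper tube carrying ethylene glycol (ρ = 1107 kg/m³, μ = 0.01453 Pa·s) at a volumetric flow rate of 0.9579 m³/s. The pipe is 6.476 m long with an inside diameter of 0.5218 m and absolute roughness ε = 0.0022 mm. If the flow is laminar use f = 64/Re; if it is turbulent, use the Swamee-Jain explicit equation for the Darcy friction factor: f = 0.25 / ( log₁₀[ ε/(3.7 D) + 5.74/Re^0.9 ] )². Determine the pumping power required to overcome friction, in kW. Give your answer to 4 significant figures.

P ≈ 2.103 kW

Cross-sectional area A = πD²/4 = π(0.5218)²/4 = 0.2138 m²; mean velocity V = Q/A = 0.9579/0.2138 = 4.479 m/s.
Reynolds number Re = ρVD/μ = 1107 · 4.479 · 0.5218 / 0.0145 = 1.781e+05.
Re > 4000 → turbulent. Relative roughness ε/D = 2.2e-06/0.5218 = 4.22e-06. Swamee-Jain: f = 0.25/(log₁₀[4.22e-06/3.7 + 5.74/1.781e+05^0.9])² = 0.25/(log₁₀[1.14e-06 + 0.000108])² = 0.25/(-3.962)² = 0.01593.
Darcy-Weisbach: ΔP = f(L/D)(ρV²/2) = 0.01593·(6.476/0.5218)·(1107·4.479²/2) = 0.01593·12.41·1.111e+04 = 2195 Pa.
Pumping power P = QΔP = 0.9579·2195 = 2102.7 W = 2.103 kW.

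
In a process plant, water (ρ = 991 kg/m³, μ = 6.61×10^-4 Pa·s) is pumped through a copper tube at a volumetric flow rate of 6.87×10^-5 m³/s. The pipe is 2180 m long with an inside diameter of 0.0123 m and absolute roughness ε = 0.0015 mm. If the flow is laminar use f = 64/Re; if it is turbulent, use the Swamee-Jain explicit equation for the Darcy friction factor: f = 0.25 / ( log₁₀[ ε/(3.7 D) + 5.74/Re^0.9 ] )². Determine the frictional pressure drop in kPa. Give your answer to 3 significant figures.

Cross-sectional area A = πD²/4 = π(0.0123)²/4 = 0.0001188 m²; mean velocity V = Q/A = 6.87e-05/0.0001188 = 0.5782 m/s.
Reynolds number Re = ρVD/μ = 991 · 0.5782 · 0.0123 / 0.000661 = 1.066e+04.
Re > 4000 → turbulent. Relative roughness ε/D = 1.5e-06/0.0123 = 0.000122. Swamee-Jain: f = 0.25/(log₁₀[0.000122/3.7 + 5.74/1.066e+04^0.9])² = 0.25/(log₁₀[3.3e-05 + 0.00136])² = 0.25/(-2.856)² = 0.03065.
Darcy-Weisbach: ΔP = f(L/D)(ρV²/2) = 0.03065·(2180/0.0123)·(991·0.5782²/2) = 0.03065·1.772e+05·165.6 = 8.999e+05 Pa.
ΔP = 8.999e+05 Pa = 900 kPa.

ΔP ≈ 900 kPa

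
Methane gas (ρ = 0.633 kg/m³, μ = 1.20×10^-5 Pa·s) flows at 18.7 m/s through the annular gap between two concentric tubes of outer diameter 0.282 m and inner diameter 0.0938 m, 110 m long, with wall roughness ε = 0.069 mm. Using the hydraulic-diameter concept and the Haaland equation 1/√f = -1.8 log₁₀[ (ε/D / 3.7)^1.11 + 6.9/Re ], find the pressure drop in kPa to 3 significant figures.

Hydraulic diameter D_h = 4A/P = D_o - D_i = 0.282 - 0.0938 = 0.1882 m.
Re = ρVD_h/μ = 0.633·18.7·0.1882/1.2e-05 = 1.856e+05.
ε/D_h = 6.9e-05/0.1882 = 0.000367; Haaland gives 1/√f = -1.8 log₁₀[3.59e-05+3.72e-05] = 7.445, so f = 0.01804.
ΔP = f(L/D_h)(ρV²/2) = 0.01804·110/0.1882·110.7 = 1167 Pa.
ΔP = 1.17 kPa.

ΔP ≈ 1.17 kPa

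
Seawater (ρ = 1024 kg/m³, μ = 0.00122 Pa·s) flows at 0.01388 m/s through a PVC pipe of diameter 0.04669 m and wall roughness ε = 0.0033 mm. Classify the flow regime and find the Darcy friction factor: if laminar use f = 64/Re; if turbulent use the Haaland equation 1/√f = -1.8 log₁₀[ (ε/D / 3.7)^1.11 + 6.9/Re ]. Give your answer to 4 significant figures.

f ≈ 0.1177

Re = ρVD/μ = 1024·0.01388·0.04669/0.00122 = 543.9.
Re < 2300 → laminar, so f = 64/Re = 0.1177 (roughness is irrelevant in laminar flow).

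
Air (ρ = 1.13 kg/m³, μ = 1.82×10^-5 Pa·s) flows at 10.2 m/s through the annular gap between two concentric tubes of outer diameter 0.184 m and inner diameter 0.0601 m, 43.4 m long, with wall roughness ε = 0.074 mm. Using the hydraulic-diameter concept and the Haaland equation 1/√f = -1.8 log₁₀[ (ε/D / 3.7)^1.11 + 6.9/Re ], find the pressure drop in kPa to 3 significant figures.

Hydraulic diameter D_h = 4A/P = D_o - D_i = 0.184 - 0.0601 = 0.1239 m.
Re = ρVD_h/μ = 1.13·10.2·0.1239/1.82e-05 = 7.847e+04.
ε/D_h = 7.4e-05/0.1239 = 0.000597; Haaland gives 1/√f = -1.8 log₁₀[6.18e-05+8.79e-05] = 6.885, so f = 0.0211.
ΔP = f(L/D_h)(ρV²/2) = 0.0211·43.4/0.1239·58.78 = 434.4 Pa.
ΔP = 0.434 kPa.

ΔP ≈ 0.434 kPa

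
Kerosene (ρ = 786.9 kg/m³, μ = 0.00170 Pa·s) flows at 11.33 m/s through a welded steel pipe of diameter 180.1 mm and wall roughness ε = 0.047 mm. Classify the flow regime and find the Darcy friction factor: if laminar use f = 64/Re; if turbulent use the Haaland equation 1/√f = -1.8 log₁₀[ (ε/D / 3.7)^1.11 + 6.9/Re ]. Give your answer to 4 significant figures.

f ≈ 0.01527

Re = ρVD/μ = 786.9·11.33·0.1801/0.0017 = 9.445e+05.
Re > 4000 → turbulent. ε/D = 4.7e-05/0.1801 = 0.000261; Haaland: 1/√f = -1.8 log₁₀[2.46e-05 + 7.31e-06] = 8.092, so f = 0.01527.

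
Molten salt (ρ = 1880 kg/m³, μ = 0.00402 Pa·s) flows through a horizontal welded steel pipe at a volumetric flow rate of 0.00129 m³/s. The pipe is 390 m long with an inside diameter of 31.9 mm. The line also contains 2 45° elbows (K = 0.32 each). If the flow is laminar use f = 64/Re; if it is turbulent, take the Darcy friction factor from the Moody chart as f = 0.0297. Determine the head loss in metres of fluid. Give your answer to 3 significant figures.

h_f ≈ 48.3 m

Cross-sectional area A = πD²/4 = π(0.0319)²/4 = 0.0007992 m²; mean velocity V = Q/A = 0.00129/0.0007992 = 1.614 m/s.
Reynolds number Re = ρVD/μ = 1880 · 1.614 · 0.0319 / 0.00402 = 2.408e+04.
Re > 4000 → turbulent; use the Moody-chart value f = 0.0297.
Total minor-loss coefficient ΣK = 2·0.32 = 0.64.
ΔP = [f·L/D + ΣK]·(ρV²/2) = [0.0297·390/0.0319 + 0.64]·(1880·1.614²/2) = [363.1 + 0.64]·2449 = 8.908e+05 Pa.
Head loss h_f = ΔP/(ρg) = 8.908e+05/(1880·9.81) = 48.3 m.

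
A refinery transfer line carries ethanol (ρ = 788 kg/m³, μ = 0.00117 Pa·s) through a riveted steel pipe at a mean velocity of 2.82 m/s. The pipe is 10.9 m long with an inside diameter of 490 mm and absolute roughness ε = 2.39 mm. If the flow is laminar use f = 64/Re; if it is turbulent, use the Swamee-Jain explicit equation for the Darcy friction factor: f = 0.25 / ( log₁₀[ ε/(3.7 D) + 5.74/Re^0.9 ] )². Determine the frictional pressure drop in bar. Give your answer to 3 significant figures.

Reynolds number Re = ρVD/μ = 788 · 2.82 · 0.49 / 0.00117 = 9.306e+05.
Re > 4000 → turbulent. Relative roughness ε/D = 0.00239/0.49 = 0.00488. Swamee-Jain: f = 0.25/(log₁₀[0.00488/3.7 + 5.74/9.306e+05^0.9])² = 0.25/(log₁₀[0.00132 + 2.44e-05])² = 0.25/(-2.872)² = 0.03031.
Darcy-Weisbach: ΔP = f(L/D)(ρV²/2) = 0.03031·(10.9/0.49)·(788·2.82²/2) = 0.03031·22.24·3133 = 2112 Pa.
ΔP = 2112 Pa = 0.0211 bar.

ΔP ≈ 0.0211 bar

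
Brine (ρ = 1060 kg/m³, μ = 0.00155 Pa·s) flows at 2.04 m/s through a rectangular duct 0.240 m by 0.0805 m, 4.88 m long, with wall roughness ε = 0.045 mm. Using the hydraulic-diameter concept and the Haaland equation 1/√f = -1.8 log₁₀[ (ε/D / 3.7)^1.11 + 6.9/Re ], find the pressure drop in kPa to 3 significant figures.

ΔP ≈ 1.63 kPa

Hydraulic diameter D_h = 4A/P = 4·(0.24·0.0805)/(2·(0.24+0.0805)) = 0.07728/0.641 = 0.1206 m.
Re = ρVD_h/μ = 1060·2.04·0.1206/0.00155 = 1.682e+05.
ε/D_h = 4.5e-05/0.1206 = 0.000373; Haaland gives 1/√f = -1.8 log₁₀[3.67e-05+4.1e-05] = 7.397, so f = 0.01827.
ΔP = f(L/D_h)(ρV²/2) = 0.01827·4.88/0.1206·2206 = 1632 Pa.
ΔP = 1.63 kPa.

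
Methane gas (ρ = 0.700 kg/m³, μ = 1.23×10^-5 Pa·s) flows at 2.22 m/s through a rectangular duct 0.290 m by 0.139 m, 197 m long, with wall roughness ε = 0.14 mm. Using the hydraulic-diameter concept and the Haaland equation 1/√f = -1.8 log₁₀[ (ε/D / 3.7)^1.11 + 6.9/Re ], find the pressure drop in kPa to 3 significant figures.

ΔP ≈ 0.0474 kPa

Hydraulic diameter D_h = 4A/P = 4·(0.29·0.139)/(2·(0.29+0.139)) = 0.1612/0.858 = 0.1879 m.
Re = ρVD_h/μ = 0.7·2.22·0.1879/1.23e-05 = 2.374e+04.
ε/D_h = 0.00014/0.1879 = 0.000745; Haaland gives 1/√f = -1.8 log₁₀[7.9e-05+0.000291] = 6.178, so f = 0.0262.
ΔP = f(L/D_h)(ρV²/2) = 0.0262·197/0.1879·1.725 = 47.37 Pa.
ΔP = 0.0474 kPa.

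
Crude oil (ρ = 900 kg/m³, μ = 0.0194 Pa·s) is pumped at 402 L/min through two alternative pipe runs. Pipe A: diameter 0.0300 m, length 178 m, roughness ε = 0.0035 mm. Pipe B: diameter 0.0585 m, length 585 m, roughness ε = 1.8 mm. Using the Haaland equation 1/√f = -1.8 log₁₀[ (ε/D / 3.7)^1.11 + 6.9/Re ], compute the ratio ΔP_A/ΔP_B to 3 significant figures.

ΔP_A/ΔP_B ≈ 3.97

Pipe A: V = Q/A = 0.0067/0.0007069 = 9.479 m/s; Re = 1.319e+04; ε/D = 0.000117; Haaland → f = 0.02881; ΔP_A = f(L/D)(ρV²/2) = 6.911e+06 Pa.
Pipe B: V = Q/A = 0.0067/0.002688 = 2.493 m/s; Re = 6765; ε/D = 0.0308; Haaland → f = 0.06224; ΔP_B = f(L/D)(ρV²/2) = 1.74e+06 Pa.
ΔP_A/ΔP_B = 6.911e+06/1.74e+06 = 3.97.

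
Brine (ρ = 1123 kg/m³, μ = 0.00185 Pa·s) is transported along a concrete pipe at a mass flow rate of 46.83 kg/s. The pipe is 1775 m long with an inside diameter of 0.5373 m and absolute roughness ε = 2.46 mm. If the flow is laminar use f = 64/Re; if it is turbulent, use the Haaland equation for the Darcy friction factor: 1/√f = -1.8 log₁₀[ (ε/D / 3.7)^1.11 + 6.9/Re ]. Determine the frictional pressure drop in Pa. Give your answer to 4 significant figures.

ΔP ≈ 1951 Pa

A = πD²/4 = π(0.5373)²/4 = 0.2267 m²; mean velocity V = ṁ/(ρA) = 46.83/(1123 · 0.2267) = 0.1839 m/s.
Reynolds number Re = ρVD/μ = 1123 · 0.1839 · 0.5373 / 0.00185 = 5.999e+04.
Re > 4000 → turbulent. Relative roughness ε/D = 0.00246/0.5373 = 0.00458. Haaland: 1/√f = -1.8 log₁₀[(0.00458/3.7)^1.11 + 6.9/5.999e+04] = -1.8 log₁₀[0.000593 + 0.000115] = 5.67, so f = 0.0311.
Darcy-Weisbach: ΔP = f(L/D)(ρV²/2) = 0.0311·(1775/0.5373)·(1123·0.1839²/2) = 0.0311·3304·18.99 = 1951 Pa.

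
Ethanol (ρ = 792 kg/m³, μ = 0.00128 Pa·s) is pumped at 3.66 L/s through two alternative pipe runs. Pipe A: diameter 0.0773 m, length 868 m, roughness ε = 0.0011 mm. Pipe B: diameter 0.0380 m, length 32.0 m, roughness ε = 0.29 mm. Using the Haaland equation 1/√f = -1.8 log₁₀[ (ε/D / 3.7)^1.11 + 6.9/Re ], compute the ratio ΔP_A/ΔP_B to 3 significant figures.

ΔP_A/ΔP_B ≈ 0.485

Pipe A: V = Q/A = 0.00366/0.004693 = 0.7799 m/s; Re = 3.73e+04; ε/D = 1.42e-05; Haaland → f = 0.02218; ΔP_A = f(L/D)(ρV²/2) = 5.998e+04 Pa.
Pipe B: V = Q/A = 0.00366/0.001134 = 3.227 m/s; Re = 7.588e+04; ε/D = 0.00763; Haaland → f = 0.03559; ΔP_B = f(L/D)(ρV²/2) = 1.236e+05 Pa.
ΔP_A/ΔP_B = 5.998e+04/1.236e+05 = 0.485.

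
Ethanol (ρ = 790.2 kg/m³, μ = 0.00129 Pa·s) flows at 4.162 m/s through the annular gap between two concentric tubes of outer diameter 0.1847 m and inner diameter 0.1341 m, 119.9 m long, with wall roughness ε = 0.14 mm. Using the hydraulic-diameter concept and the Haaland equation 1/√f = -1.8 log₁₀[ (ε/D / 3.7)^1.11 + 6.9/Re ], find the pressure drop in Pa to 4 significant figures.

ΔP ≈ 431400 Pa

Hydraulic diameter D_h = 4A/P = D_o - D_i = 0.1847 - 0.1341 = 0.0506 m.
Re = ρVD_h/μ = 790.2·4.162·0.0506/0.00129 = 1.29e+05.
ε/D_h = 0.00014/0.0506 = 0.00277; Haaland gives 1/√f = -1.8 log₁₀[0.000339+5.35e-05] = 6.132, so f = 0.0266.
ΔP = f(L/D_h)(ρV²/2) = 0.0266·119.9/0.0506·6844 = 4.314e+05 Pa.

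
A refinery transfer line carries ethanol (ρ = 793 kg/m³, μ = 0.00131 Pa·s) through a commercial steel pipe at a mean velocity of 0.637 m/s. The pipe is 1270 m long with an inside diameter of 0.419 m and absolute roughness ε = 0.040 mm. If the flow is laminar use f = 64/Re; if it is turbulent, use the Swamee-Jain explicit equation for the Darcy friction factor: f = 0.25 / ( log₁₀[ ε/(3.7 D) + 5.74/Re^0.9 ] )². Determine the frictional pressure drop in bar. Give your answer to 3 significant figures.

ΔP ≈ 0.0826 bar

Reynolds number Re = ρVD/μ = 793 · 0.637 · 0.419 / 0.00131 = 1.616e+05.
Re > 4000 → turbulent. Relative roughness ε/D = 4e-05/0.419 = 9.55e-05. Swamee-Jain: f = 0.25/(log₁₀[9.55e-05/3.7 + 5.74/1.616e+05^0.9])² = 0.25/(log₁₀[2.58e-05 + 0.000118])² = 0.25/(-3.843)² = 0.01693.
Darcy-Weisbach: ΔP = f(L/D)(ρV²/2) = 0.01693·(1270/0.419)·(793·0.637²/2) = 0.01693·3031·160.9 = 8256 Pa.
ΔP = 8256 Pa = 0.0826 bar.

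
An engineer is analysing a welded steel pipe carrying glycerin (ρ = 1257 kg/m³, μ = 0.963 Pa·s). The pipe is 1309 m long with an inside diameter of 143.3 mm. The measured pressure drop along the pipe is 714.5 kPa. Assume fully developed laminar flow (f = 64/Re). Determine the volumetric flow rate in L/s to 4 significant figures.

For laminar flow, f = 64/Re with Re = ρVD/μ, so Darcy-Weisbach reduces to ΔP = 32μLV/D². Solving for V: V = ΔP·D²/(32μL) = 7.145e+05·(0.1433)²/(32·0.963·1309) = 0.3637 m/s.
Check: Re = ρVD/μ = 1257·0.3637·0.1433/0.963 = 68.04 < 2300, so the laminar assumption holds.
Q = V·A = 0.3637·(π/4·0.1433²) = 0.005866 m³/s = 5.866 L/s.

Q ≈ 5.866 L/s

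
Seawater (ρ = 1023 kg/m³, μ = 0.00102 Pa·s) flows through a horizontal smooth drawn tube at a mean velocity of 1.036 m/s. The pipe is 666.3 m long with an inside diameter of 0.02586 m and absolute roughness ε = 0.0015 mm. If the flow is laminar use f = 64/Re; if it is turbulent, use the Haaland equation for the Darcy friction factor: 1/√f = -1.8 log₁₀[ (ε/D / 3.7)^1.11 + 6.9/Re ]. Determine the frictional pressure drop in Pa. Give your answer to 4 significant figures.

Reynolds number Re = ρVD/μ = 1023 · 1.036 · 0.02586 / 0.00102 = 2.687e+04.
Re > 4000 → turbulent. Relative roughness ε/D = 1.5e-06/0.02586 = 5.8e-05. Haaland: 1/√f = -1.8 log₁₀[(5.8e-05/3.7)^1.11 + 6.9/2.687e+04] = -1.8 log₁₀[4.64e-06 + 0.000257] = 6.449, so f = 0.02405.
Darcy-Weisbach: ΔP = f(L/D)(ρV²/2) = 0.02405·(666.3/0.02586)·(1023·1.036²/2) = 0.02405·2.577e+04·549 = 3.401e+05 Pa.

ΔP ≈ 340100 Pa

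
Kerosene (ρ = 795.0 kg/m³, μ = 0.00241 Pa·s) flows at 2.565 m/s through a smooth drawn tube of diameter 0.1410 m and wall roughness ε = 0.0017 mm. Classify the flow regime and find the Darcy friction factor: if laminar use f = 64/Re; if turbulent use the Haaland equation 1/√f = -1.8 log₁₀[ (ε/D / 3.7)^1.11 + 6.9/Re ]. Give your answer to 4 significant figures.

f ≈ 0.01724

Re = ρVD/μ = 795·2.565·0.141/0.00241 = 1.193e+05.
Re > 4000 → turbulent. ε/D = 1.7e-06/0.141 = 1.21e-05; Haaland: 1/√f = -1.8 log₁₀[8.12e-07 + 5.78e-05] = 7.617, so f = 0.01724.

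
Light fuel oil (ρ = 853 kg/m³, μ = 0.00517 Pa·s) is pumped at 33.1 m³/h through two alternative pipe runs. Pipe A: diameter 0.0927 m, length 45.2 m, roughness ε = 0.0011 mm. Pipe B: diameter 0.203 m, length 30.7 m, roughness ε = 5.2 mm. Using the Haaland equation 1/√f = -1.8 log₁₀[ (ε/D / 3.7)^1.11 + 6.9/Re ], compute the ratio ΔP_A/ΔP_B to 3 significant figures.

ΔP_A/ΔP_B ≈ 33.1

Pipe A: V = Q/A = 0.009194/0.006749 = 1.362 m/s; Re = 2.084e+04; ε/D = 1.19e-05; Haaland → f = 0.0255; ΔP_A = f(L/D)(ρV²/2) = 9842 Pa.
Pipe B: V = Q/A = 0.009194/0.03237 = 0.2841 m/s; Re = 9515; ε/D = 0.0256; Haaland → f = 0.0571; ΔP_B = f(L/D)(ρV²/2) = 297.2 Pa.
ΔP_A/ΔP_B = 9842/297.2 = 33.1.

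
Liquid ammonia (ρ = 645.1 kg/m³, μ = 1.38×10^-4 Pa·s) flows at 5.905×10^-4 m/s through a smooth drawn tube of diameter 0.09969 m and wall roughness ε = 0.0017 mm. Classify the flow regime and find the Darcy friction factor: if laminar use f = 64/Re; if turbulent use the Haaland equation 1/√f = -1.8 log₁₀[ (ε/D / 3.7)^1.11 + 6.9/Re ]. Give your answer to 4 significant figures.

Re = ρVD/μ = 645.1·0.0005905·0.09969/0.000138 = 275.2.
Re < 2300 → laminar, so f = 64/Re = 0.2326 (roughness is irrelevant in laminar flow).

f ≈ 0.2326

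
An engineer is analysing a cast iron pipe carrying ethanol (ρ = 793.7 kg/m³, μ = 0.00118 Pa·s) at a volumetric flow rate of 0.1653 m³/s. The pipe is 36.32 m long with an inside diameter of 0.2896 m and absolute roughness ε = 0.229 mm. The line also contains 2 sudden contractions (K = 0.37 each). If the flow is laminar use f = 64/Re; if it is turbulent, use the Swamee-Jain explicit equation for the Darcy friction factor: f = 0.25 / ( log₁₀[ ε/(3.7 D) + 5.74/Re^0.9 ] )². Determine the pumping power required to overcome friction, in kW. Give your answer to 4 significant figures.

P ≈ 1.311 kW

Cross-sectional area A = πD²/4 = π(0.2896)²/4 = 0.06587 m²; mean velocity V = Q/A = 0.1653/0.06587 = 2.509 m/s.
Reynolds number Re = ρVD/μ = 793.7 · 2.509 · 0.2896 / 0.00118 = 4.888e+05.
Re > 4000 → turbulent. Relative roughness ε/D = 0.000229/0.2896 = 0.000791. Swamee-Jain: f = 0.25/(log₁₀[0.000791/3.7 + 5.74/4.888e+05^0.9])² = 0.25/(log₁₀[0.000214 + 4.35e-05])² = 0.25/(-3.59)² = 0.0194.
Total minor-loss coefficient ΣK = 2·0.37 = 0.74.
ΔP = [f·L/D + ΣK]·(ρV²/2) = [0.0194·36.32/0.2896 + 0.74]·(793.7·2.509²/2) = [2.433 + 0.74]·2499 = 7930 Pa.
Pumping power P = QΔP = 0.1653·7930 = 1310.9 W = 1.311 kW.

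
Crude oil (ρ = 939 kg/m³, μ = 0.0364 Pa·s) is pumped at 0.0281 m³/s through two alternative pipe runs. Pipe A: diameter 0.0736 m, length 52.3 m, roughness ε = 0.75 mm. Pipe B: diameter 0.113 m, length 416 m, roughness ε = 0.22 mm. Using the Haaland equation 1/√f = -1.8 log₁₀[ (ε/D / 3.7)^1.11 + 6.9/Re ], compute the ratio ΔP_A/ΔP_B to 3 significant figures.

Pipe A: V = Q/A = 0.0281/0.004254 = 6.605 m/s; Re = 1.254e+04; ε/D = 0.0102; Haaland → f = 0.0423; ΔP_A = f(L/D)(ρV²/2) = 6.157e+05 Pa.
Pipe B: V = Q/A = 0.0281/0.01003 = 2.802 m/s; Re = 8168; ε/D = 0.00195; Haaland → f = 0.03501; ΔP_B = f(L/D)(ρV²/2) = 4.751e+05 Pa.
ΔP_A/ΔP_B = 6.157e+05/4.751e+05 = 1.30.

ΔP_A/ΔP_B ≈ 1.30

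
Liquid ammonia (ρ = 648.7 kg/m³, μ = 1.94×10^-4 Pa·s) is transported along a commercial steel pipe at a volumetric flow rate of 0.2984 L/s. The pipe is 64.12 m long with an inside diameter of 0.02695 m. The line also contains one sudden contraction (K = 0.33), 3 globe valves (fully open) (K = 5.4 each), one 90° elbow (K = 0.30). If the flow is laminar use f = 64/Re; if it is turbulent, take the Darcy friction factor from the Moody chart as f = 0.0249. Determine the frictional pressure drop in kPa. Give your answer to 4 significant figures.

ΔP ≈ 6.752 kPa

Q = 0.2984 L/s = 0.2984/1000 = 0.0002984 m³/s.
Cross-sectional area A = πD²/4 = π(0.02695)²/4 = 0.0005704 m²; mean velocity V = Q/A = 0.0002984/0.0005704 = 0.5231 m/s.
Reynolds number Re = ρVD/μ = 648.7 · 0.5231 · 0.02695 / 0.000194 = 4.714e+04.
Re > 4000 → turbulent; use the Moody-chart value f = 0.0249.
Total minor-loss coefficient ΣK = 1·0.33 + 3·5.4 + 1·0.3 = 16.8.
ΔP = [f·L/D + ΣK]·(ρV²/2) = [0.0249·64.12/0.02695 + 16.8]·(648.7·0.5231²/2) = [59.24 + 16.8]·88.76 = 6752 Pa.
ΔP = 6752 Pa = 6.752 kPa.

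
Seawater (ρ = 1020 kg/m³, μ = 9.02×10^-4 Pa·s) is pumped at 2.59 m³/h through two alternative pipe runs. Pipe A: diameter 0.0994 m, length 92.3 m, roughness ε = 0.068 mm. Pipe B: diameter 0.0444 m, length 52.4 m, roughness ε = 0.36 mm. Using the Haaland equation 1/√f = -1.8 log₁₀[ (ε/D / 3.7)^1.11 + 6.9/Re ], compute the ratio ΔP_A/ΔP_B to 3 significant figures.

Pipe A: V = Q/A = 0.0007194/0.00776 = 0.09271 m/s; Re = 1.042e+04; ε/D = 0.000684; Haaland → f = 0.03142; ΔP_A = f(L/D)(ρV²/2) = 127.9 Pa.
Pipe B: V = Q/A = 0.0007194/0.001548 = 0.4647 m/s; Re = 2.333e+04; ε/D = 0.00811; Haaland → f = 0.038; ΔP_B = f(L/D)(ρV²/2) = 4939 Pa.
ΔP_A/ΔP_B = 127.9/4939 = 0.0259.

ΔP_A/ΔP_B ≈ 0.0259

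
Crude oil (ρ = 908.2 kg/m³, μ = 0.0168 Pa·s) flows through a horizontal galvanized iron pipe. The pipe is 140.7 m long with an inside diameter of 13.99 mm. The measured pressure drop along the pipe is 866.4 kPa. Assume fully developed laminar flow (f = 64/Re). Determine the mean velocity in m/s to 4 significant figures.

For laminar flow, f = 64/Re with Re = ρVD/μ, so Darcy-Weisbach reduces to ΔP = 32μLV/D². Solving for V: V = ΔP·D²/(32μL) = 8.664e+05·(0.01399)²/(32·0.0168·140.7) = 2.242 m/s.
Check: Re = ρVD/μ = 908.2·2.242·0.01399/0.0168 = 1695 < 2300, so the laminar assumption holds.

V ≈ 2.242 m/s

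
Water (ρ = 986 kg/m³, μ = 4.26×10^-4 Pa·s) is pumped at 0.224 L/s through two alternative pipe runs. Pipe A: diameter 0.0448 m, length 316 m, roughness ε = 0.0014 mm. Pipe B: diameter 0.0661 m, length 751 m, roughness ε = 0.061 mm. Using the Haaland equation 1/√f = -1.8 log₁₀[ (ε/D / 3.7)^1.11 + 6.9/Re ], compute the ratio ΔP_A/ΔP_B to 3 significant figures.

Pipe A: V = Q/A = 0.000224/0.001576 = 0.1421 m/s; Re = 1.473e+04; ε/D = 3.13e-05; Haaland → f = 0.02788; ΔP_A = f(L/D)(ρV²/2) = 1958 Pa.
Pipe B: V = Q/A = 0.000224/0.003432 = 0.06528 m/s; Re = 9987; ε/D = 0.000923; Haaland → f = 0.03208; ΔP_B = f(L/D)(ρV²/2) = 765.6 Pa.
ΔP_A/ΔP_B = 1958/765.6 = 2.56.

ΔP_A/ΔP_B ≈ 2.56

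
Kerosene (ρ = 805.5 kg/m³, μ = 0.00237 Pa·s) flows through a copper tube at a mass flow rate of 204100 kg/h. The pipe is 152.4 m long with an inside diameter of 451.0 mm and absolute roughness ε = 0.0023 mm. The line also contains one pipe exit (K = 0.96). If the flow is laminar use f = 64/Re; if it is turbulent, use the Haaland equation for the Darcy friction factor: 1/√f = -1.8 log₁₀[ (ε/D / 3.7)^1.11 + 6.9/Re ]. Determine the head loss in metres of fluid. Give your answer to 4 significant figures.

h_f ≈ 0.07434 m

ṁ = 204100 kg/h = 204100/3600 = 56.69 kg/s.
A = πD²/4 = π(0.451)²/4 = 0.1598 m²; mean velocity V = ṁ/(ρA) = 56.69/(805.5 · 0.1598) = 0.4406 m/s.
Reynolds number Re = ρVD/μ = 805.5 · 0.4406 · 0.451 / 0.00237 = 6.753e+04.
Re > 4000 → turbulent. Relative roughness ε/D = 2.3e-06/0.451 = 5.1e-06. Haaland: 1/√f = -1.8 log₁₀[(5.1e-06/3.7)^1.11 + 6.9/6.753e+04] = -1.8 log₁₀[3.12e-07 + 0.000102] = 7.181, so f = 0.01939.
Total minor-loss coefficient ΣK = 1·0.96 = 0.96.
ΔP = [f·L/D + ΣK]·(ρV²/2) = [0.01939·152.4/0.451 + 0.96]·(805.5·0.4406²/2) = [6.553 + 0.96]·78.18 = 587.4 Pa.
Head loss h_f = ΔP/(ρg) = 587.4/(805.5·9.81) = 0.07434 m.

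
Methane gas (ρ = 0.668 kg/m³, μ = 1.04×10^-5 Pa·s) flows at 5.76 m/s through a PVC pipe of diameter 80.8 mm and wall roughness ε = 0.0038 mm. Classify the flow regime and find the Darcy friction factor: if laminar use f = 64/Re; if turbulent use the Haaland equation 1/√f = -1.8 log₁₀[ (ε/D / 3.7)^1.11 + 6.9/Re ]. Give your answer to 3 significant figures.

Re = ρVD/μ = 0.668·5.76·0.0808/1.04e-05 = 2.989e+04.
Re > 4000 → turbulent. ε/D = 3.8e-06/0.0808 = 4.7e-05; Haaland: 1/√f = -1.8 log₁₀[3.68e-06 + 0.000231] = 6.534, so f = 0.02342.

f ≈ 0.0234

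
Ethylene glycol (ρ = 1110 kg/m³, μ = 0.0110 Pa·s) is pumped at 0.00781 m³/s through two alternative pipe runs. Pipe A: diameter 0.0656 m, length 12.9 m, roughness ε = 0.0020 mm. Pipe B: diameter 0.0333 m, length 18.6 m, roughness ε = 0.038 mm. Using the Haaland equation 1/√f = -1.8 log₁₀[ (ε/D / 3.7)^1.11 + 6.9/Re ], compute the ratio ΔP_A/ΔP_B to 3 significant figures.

ΔP_A/ΔP_B ≈ 0.0249

Pipe A: V = Q/A = 0.00781/0.00338 = 2.311 m/s; Re = 1.53e+04; ε/D = 3.05e-05; Haaland → f = 0.02761; ΔP_A = f(L/D)(ρV²/2) = 1.609e+04 Pa.
Pipe B: V = Q/A = 0.00781/0.0008709 = 8.968 m/s; Re = 3.013e+04; ε/D = 0.00114; Haaland → f = 0.02595; ΔP_B = f(L/D)(ρV²/2) = 6.469e+05 Pa.
ΔP_A/ΔP_B = 1.609e+04/6.469e+05 = 0.0249.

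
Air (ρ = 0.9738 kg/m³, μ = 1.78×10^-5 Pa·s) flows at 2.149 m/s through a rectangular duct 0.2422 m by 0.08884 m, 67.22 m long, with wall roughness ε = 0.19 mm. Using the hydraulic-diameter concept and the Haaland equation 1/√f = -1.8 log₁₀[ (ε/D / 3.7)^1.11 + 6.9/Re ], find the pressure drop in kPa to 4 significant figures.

ΔP ≈ 0.03485 kPa

Hydraulic diameter D_h = 4A/P = 4·(0.2422·0.08884)/(2·(0.2422+0.08884)) = 0.08607/0.6621 = 0.13 m.
Re = ρVD_h/μ = 0.9738·2.149·0.13/1.78e-05 = 1.528e+04.
ε/D_h = 0.00019/0.13 = 0.00146; Haaland gives 1/√f = -1.8 log₁₀[0.000167+0.000451] = 5.776, so f = 0.02998.
ΔP = f(L/D_h)(ρV²/2) = 0.02998·67.22/0.13·2.249 = 34.85 Pa.
ΔP = 0.03485 kPa.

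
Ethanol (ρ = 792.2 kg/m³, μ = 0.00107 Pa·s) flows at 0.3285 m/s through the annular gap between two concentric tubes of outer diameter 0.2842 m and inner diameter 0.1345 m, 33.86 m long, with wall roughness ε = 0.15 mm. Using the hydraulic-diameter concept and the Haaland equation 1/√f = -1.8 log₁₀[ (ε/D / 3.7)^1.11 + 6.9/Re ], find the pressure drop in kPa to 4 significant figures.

Hydraulic diameter D_h = 4A/P = D_o - D_i = 0.2842 - 0.1345 = 0.1497 m.
Re = ρVD_h/μ = 792.2·0.3285·0.1497/0.00107 = 3.641e+04.
ε/D_h = 0.00015/0.1497 = 0.001; Haaland gives 1/√f = -1.8 log₁₀[0.00011+0.00019] = 6.343, so f = 0.02485.
ΔP = f(L/D_h)(ρV²/2) = 0.02485·33.86/0.1497·42.74 = 240.3 Pa.
ΔP = 0.2403 kPa.

ΔP ≈ 0.2403 kPa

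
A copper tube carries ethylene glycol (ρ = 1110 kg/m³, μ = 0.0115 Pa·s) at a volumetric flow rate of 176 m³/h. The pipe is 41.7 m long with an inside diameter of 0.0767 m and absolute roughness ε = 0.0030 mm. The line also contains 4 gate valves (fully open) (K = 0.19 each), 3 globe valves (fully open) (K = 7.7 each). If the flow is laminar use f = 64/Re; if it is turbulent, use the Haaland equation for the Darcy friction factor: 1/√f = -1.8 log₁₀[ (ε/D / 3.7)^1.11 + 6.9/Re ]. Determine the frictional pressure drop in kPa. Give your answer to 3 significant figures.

Q = 176 m³/h = 176/3600 = 0.04889 m³/s.
Cross-sectional area A = πD²/4 = π(0.0767)²/4 = 0.00462 m²; mean velocity V = Q/A = 0.04889/0.00462 = 10.58 m/s.
Reynolds number Re = ρVD/μ = 1110 · 10.58 · 0.0767 / 0.0115 = 7.833e+04.
Re > 4000 → turbulent. Relative roughness ε/D = 3e-06/0.0767 = 3.91e-05. Haaland: 1/√f = -1.8 log₁₀[(3.91e-05/3.7)^1.11 + 6.9/7.833e+04] = -1.8 log₁₀[3e-06 + 8.81e-05] = 7.273, so f = 0.0189.
Total minor-loss coefficient ΣK = 4·0.19 + 3·7.7 = 23.9.
ΔP = [f·L/D + ΣK]·(ρV²/2) = [0.0189·41.7/0.0767 + 23.9]·(1110·10.58²/2) = [10.28 + 23.9]·6.214e+04 = 2.121e+06 Pa.
ΔP = 2.121e+06 Pa = 2120 kPa.

ΔP ≈ 2120 kPa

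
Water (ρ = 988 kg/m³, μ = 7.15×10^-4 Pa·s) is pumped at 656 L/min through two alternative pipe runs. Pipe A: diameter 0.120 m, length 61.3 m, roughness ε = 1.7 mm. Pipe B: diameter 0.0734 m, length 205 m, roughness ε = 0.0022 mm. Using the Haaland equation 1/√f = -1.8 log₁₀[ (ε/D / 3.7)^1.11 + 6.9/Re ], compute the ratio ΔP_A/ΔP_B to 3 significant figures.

ΔP_A/ΔP_B ≈ 0.0739

Pipe A: V = Q/A = 0.01093/0.01131 = 0.9667 m/s; Re = 1.603e+05; ε/D = 0.0142; Haaland → f = 0.04317; ΔP_A = f(L/D)(ρV²/2) = 1.018e+04 Pa.
Pipe B: V = Q/A = 0.01093/0.004231 = 2.584 m/s; Re = 2.621e+05; ε/D = 3e-05; Haaland → f = 0.01495; ΔP_B = f(L/D)(ρV²/2) = 1.377e+05 Pa.
ΔP_A/ΔP_B = 1.018e+04/1.377e+05 = 0.0739.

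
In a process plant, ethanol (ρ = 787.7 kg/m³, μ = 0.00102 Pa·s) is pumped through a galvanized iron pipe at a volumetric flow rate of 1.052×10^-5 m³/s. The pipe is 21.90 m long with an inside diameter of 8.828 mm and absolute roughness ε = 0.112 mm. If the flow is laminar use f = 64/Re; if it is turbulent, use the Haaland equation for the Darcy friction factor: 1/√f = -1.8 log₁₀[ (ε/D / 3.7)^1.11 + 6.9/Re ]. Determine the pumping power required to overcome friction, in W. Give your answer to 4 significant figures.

Cross-sectional area A = πD²/4 = π(0.008828)²/4 = 6.121e-05 m²; mean velocity V = Q/A = 1.052e-05/6.121e-05 = 0.1719 m/s.
Reynolds number Re = ρVD/μ = 787.7 · 0.1719 · 0.008828 / 0.00102 = 1172.
Re < 2300 → laminar flow, so f = 64/Re = 64/1172 = 0.05462 (the turbulent correlation is not needed).
Darcy-Weisbach: ΔP = f(L/D)(ρV²/2) = 0.05462·(21.9/0.008828)·(787.7·0.1719²/2) = 0.05462·2481·11.63 = 1576 Pa.
Pumping power P = QΔP = 1.052e-05·1576 = 0.016584 W = 0.01658 W.

P ≈ 0.01658 W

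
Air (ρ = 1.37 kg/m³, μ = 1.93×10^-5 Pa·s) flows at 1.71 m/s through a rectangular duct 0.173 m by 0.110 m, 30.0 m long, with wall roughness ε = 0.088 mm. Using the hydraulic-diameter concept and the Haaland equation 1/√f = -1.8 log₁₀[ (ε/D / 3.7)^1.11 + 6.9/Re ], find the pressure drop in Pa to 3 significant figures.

ΔP ≈ 12.6 Pa

Hydraulic diameter D_h = 4A/P = 4·(0.173·0.11)/(2·(0.173+0.11)) = 0.07612/0.566 = 0.1345 m.
Re = ρVD_h/μ = 1.37·1.71·0.1345/1.93e-05 = 1.632e+04.
ε/D_h = 8.8e-05/0.1345 = 0.000654; Haaland gives 1/√f = -1.8 log₁₀[6.84e-05+0.000423] = 5.956, so f = 0.02819.
ΔP = f(L/D_h)(ρV²/2) = 0.02819·30/0.1345·2.003 = 12.6 Pa.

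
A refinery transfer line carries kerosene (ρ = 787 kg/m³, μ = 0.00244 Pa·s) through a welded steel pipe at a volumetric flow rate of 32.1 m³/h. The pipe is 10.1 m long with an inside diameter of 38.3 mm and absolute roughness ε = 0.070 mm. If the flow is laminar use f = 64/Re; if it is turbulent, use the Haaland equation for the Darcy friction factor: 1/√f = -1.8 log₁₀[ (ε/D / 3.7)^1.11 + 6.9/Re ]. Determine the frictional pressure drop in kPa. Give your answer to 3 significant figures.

ΔP ≈ 153 kPa

Q = 32.1 m³/h = 32.1/3600 = 0.008917 m³/s.
Cross-sectional area A = πD²/4 = π(0.0383)²/4 = 0.001152 m²; mean velocity V = Q/A = 0.008917/0.001152 = 7.74 m/s.
Reynolds number Re = ρVD/μ = 787 · 7.74 · 0.0383 / 0.00244 = 9.561e+04.
Re > 4000 → turbulent. Relative roughness ε/D = 7e-05/0.0383 = 0.00183. Haaland: 1/√f = -1.8 log₁₀[(0.00183/3.7)^1.11 + 6.9/9.561e+04] = -1.8 log₁₀[0.000214 + 7.22e-05] = 6.379, so f = 0.02458.
Darcy-Weisbach: ΔP = f(L/D)(ρV²/2) = 0.02458·(10.1/0.0383)·(787·7.74²/2) = 0.02458·263.7·2.357e+04 = 1.528e+05 Pa.
ΔP = 1.528e+05 Pa = 153 kPa.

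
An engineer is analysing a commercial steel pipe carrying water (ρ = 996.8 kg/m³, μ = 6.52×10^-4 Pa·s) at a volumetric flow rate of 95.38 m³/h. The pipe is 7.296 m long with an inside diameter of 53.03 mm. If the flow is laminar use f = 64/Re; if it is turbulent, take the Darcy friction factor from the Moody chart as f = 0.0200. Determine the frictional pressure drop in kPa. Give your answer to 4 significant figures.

ΔP ≈ 197.3 kPa

Q = 95.38 m³/h = 95.38/3600 = 0.02649 m³/s.
Cross-sectional area A = πD²/4 = π(0.05303)²/4 = 0.002209 m²; mean velocity V = Q/A = 0.02649/0.002209 = 12 m/s.
Reynolds number Re = ρVD/μ = 996.8 · 12 · 0.05303 / 0.000652 = 9.725e+05.
Re > 4000 → turbulent; use the Moody-chart value f = 0.0200.
Darcy-Weisbach: ΔP = f(L/D)(ρV²/2) = 0.02·(7.296/0.05303)·(996.8·12²/2) = 0.02·137.6·7.172e+04 = 1.973e+05 Pa.
ΔP = 1.973e+05 Pa = 197.3 kPa.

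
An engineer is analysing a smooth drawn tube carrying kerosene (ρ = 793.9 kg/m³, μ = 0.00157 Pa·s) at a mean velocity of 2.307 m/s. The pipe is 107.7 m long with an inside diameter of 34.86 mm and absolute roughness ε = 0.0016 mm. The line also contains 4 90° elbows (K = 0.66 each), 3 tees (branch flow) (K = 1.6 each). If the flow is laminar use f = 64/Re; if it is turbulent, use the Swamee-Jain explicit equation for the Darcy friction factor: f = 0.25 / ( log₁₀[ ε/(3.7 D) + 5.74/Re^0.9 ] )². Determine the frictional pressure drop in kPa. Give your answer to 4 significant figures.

Reynolds number Re = ρVD/μ = 793.9 · 2.307 · 0.03486 / 0.00157 = 4.067e+04.
Re > 4000 → turbulent. Relative roughness ε/D = 1.6e-06/0.03486 = 4.59e-05. Swamee-Jain: f = 0.25/(log₁₀[4.59e-05/3.7 + 5.74/4.067e+04^0.9])² = 0.25/(log₁₀[1.24e-05 + 0.000408])² = 0.25/(-3.376)² = 0.02193.
Total minor-loss coefficient ΣK = 4·0.66 + 3·1.6 = 7.44.
ΔP = [f·L/D + ΣK]·(ρV²/2) = [0.02193·107.7/0.03486 + 7.44]·(793.9·2.307²/2) = [67.75 + 7.44]·2113 = 1.589e+05 Pa.
ΔP = 1.589e+05 Pa = 158.9 kPa.

ΔP ≈ 158.9 kPa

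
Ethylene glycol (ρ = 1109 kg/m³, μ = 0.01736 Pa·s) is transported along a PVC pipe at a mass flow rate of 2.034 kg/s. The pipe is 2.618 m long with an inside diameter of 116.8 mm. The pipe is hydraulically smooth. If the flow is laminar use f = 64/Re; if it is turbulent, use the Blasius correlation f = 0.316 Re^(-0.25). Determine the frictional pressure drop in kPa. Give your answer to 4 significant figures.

ΔP ≈ 0.01825 kPa

A = πD²/4 = π(0.1168)²/4 = 0.01071 m²; mean velocity V = ṁ/(ρA) = 2.034/(1109 · 0.01071) = 0.1712 m/s.
Reynolds number Re = ρVD/μ = 1109 · 0.1712 · 0.1168 / 0.0174 = 1277.
Re < 2300 → laminar flow, so f = 64/Re = 64/1277 = 0.05011 (the turbulent correlation is not needed).
Darcy-Weisbach: ΔP = f(L/D)(ρV²/2) = 0.05011·(2.618/0.1168)·(1109·0.1712²/2) = 0.05011·22.41·16.25 = 18.25 Pa.
ΔP = 18.25 Pa = 0.01825 kPa.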